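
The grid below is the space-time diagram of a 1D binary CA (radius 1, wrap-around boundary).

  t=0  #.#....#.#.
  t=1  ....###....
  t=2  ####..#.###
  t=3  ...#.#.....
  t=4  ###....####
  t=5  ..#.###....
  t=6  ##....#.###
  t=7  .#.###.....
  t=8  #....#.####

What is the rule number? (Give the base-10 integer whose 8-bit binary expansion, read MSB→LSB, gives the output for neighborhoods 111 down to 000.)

  [7] ### => .  t=1,i=5
  [6] ##. => #  t=1,i=6
  [5] #.# => .  t=0,i=1
  [4] #.. => .  t=0,i=3
  [3] .## => .  t=1,i=4
  [2] .#. => .  t=0,i=0
  [1] ..# => #  t=0,i=6
  [0] ... => #  t=0,i=4
  bits 01000011 = 67

67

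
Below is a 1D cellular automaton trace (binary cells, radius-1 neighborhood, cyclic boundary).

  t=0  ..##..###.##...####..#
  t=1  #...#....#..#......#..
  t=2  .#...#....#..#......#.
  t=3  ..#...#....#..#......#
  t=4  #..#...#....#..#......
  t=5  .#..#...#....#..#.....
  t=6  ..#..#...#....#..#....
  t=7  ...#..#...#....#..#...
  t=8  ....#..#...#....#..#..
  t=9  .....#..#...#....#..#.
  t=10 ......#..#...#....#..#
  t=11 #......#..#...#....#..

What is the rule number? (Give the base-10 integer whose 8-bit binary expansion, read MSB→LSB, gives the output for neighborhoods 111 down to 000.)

  ### -> .   bit 7 = 0  t=0,i=7
  ##. -> .   bit 6 = 0  t=0,i=3
  #.# -> #   bit 5 = 1  t=0,i=9
  #.. -> #   bit 4 = 1  t=0,i=0
  .## -> .   bit 3 = 0  t=0,i=2
  .#. -> .   bit 2 = 0  t=0,i=21
  ..# -> .   bit 1 = 0  t=0,i=1
  ... -> .   bit 0 = 0  t=0,i=13
  bits 00110000 = 48

48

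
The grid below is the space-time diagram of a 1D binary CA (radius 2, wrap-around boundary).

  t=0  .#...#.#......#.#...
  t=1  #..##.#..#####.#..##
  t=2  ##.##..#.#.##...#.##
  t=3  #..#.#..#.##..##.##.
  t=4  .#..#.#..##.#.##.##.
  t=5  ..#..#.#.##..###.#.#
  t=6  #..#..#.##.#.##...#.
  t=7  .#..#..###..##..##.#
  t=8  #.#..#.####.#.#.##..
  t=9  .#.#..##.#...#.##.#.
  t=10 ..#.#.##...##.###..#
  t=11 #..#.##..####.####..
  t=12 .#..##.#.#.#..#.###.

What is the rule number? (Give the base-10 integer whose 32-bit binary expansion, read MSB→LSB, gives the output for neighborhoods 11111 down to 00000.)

3536023247

  #####|#  b31=1 t=1,i=11
  ####.|#  b30=1 t=1,i=12
  ###.#|.  b29=0 t=1,i=13
  ###..|#  b28=1 t=1,i=0
  ##.##|.  b27=0 t=2,i=2
  ##.#.|.  b26=0 t=1,i=5
  ##..#|#  b25=1 t=1,i=1
  ##...|.  b24=0 t=2,i=13
  #.###|#  b23=1 t=2,i=18
  #.##.|#  b22=1 t=2,i=3
  #.#.#|.  b21=0 t=2,i=9
  #.#..|.  b20=0 t=0,i=7
  #..##|.  b19=0 t=1,i=2
  #..#.|.  b18=0 t=2,i=6
  #...#|#  b17=1 t=0,i=3
  #....|#  b16=1 t=0,i=9
  .####|.  b15=0 t=1,i=10
  .###.|#  b14=1 t=1,i=19
  .##.#|#  b13=1 t=1,i=4
  .##..|.  b12=0 t=2,i=4
  .#.##|#  b11=1 t=2,i=10
  .#.#.|#  b10=1 t=0,i=6
  .#..#|#  b9=1 t=1,i=7
  .#...|.  b8=0 t=0,i=2
  ..###|#  b7=1 t=1,i=9
  ..##.|#  b6=1 t=1,i=3
  ..#.#|.  b5=0 t=0,i=5
  ..#..|.  b4=0 t=0,i=1
  ...##|#  b3=1 t=10,i=10
  ...#.|#  b2=1 t=0,i=0
  ....#|#  b1=1 t=0,i=12
  .....|#  b0=1 t=0,i=10
  bits 11010010110000110110111011001111 = 3536023247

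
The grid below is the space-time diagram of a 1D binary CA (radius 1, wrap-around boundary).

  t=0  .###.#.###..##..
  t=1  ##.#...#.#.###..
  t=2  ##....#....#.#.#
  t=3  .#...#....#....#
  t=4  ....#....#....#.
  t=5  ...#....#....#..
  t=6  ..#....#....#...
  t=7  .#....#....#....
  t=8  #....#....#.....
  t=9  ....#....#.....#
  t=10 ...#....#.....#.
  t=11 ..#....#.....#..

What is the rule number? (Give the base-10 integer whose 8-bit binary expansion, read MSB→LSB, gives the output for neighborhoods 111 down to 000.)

74

  nb ###: next=.  (t=0,i=2, bit7=0)
  nb ##.: next=#  (t=0,i=3, bit6=1)
  nb #.#: next=.  (t=0,i=4, bit5=0)
  nb #..: next=.  (t=0,i=10, bit4=0)
  nb .##: next=#  (t=0,i=1, bit3=1)
  nb .#.: next=.  (t=0,i=5, bit2=0)
  nb ..#: next=#  (t=0,i=0, bit1=1)
  nb ...: next=.  (t=0,i=15, bit0=0)
  bits 01001010 = 74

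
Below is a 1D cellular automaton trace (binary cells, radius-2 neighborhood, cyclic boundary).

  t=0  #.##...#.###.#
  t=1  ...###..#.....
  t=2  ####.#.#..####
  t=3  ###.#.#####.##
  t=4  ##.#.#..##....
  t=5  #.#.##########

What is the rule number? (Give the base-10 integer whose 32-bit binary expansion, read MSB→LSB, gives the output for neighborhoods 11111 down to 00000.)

3575586507

  ##### -> #   bit 31 = 1  t=2,i=0
  ####. -> #   bit 30 = 1  t=2,i=2
  ###.# -> .   bit 29 = 0  t=0,i=11
  ###.. -> #   bit 28 = 1  t=1,i=5
  ##.## -> .   bit 27 = 0  t=0,i=1
  ##.#. -> #   bit 26 = 1  t=2,i=4
  ##..# -> .   bit 25 = 0  t=1,i=6
  ##... -> #   bit 24 = 1  t=0,i=4
  #.### -> .   bit 23 = 0  t=0,i=9
  #.##. -> .   bit 22 = 0  t=0,i=2
  #.#.# -> .   bit 21 = 0  t=2,i=5
  #.#.. -> #   bit 20 = 1  t=2,i=7
  #..## -> #   bit 19 = 1  t=2,i=9
  #..#. -> #   bit 18 = 1  t=1,i=7
  #...# -> #   bit 17 = 1  t=0,i=5
  #.... -> #   bit 16 = 1  t=1,i=10
  .#### -> .   bit 15 = 0  t=2,i=11
  .###. -> .   bit 14 = 0  t=0,i=10
  .##.# -> .   bit 13 = 0  t=0,i=0
  .##.. -> #   bit 12 = 1  t=0,i=3
  .#.## -> #   bit 11 = 1  t=0,i=8
  .#.#. -> #   bit 10 = 1  t=2,i=6
  .#..# -> #   bit 9 = 1  t=2,i=8
  .#... -> .   bit 8 = 0  t=1,i=9
  ..### -> #   bit 7 = 1  t=1,i=3
  ..##. -> #   bit 6 = 1  t=4,i=0
  ..#.# -> .   bit 5 = 0  t=0,i=7
  ..#.. -> .   bit 4 = 0  t=1,i=8
  ...## -> #   bit 3 = 1  t=1,i=2
  ...#. -> .   bit 2 = 0  t=0,i=6
  ....# -> #   bit 1 = 1  t=1,i=1
  ..... -> #   bit 0 = 1  t=1,i=0
  bits 11010101000111110001111011001011 = 3575586507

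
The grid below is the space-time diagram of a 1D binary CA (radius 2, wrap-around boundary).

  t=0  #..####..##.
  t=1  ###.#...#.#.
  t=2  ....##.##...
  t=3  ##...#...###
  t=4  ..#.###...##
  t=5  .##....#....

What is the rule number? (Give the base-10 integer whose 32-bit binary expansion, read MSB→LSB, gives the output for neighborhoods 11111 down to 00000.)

2166203189

  #####|#  b31=1 t=3,i=11
  ####.|.  b30=0 t=0,i=5
  ###.#|.  b29=0 t=1,i=2
  ###..|.  b28=0 t=0,i=6
  ##.##|.  b27=0 t=2,i=6
  ##.#.|.  b26=0 t=0,i=11
  ##..#|.  b25=0 t=0,i=7
  ##...|#  b24=1 t=2,i=9
  #.###|.  b23=0 t=1,i=0
  #.##.|.  b22=0 t=2,i=7
  #.#.#|.  b21=0 t=1,i=10
  #.#..|#  b20=1 t=0,i=0
  #..##|#  b19=1 t=0,i=2
  #..#.|#  b18=1 t=4,i=1
  #...#|.  b17=0 t=1,i=6
  #....|#  b16=1 t=2,i=10
  .####|#  b15=1 t=0,i=4
  .###.|.  b14=0 t=1,i=1
  .##.#|#  b13=1 t=0,i=10
  .##..|.  b12=0 t=2,i=8
  .#.##|.  b11=0 t=1,i=11
  .#.#.|.  b10=0 t=1,i=9
  .#..#|#  b9=1 t=0,i=1
  .#...|#  b8=1 t=1,i=5
  ..###|.  b7=0 t=0,i=3
  ..##.|.  b6=0 t=0,i=9
  ..#.#|#  b5=1 t=1,i=8
  ..#..|#  b4=1 t=3,i=5
  ...##|.  b3=0 t=2,i=3
  ...#.|#  b2=1 t=1,i=7
  ....#|.  b1=0 t=2,i=2
  .....|#  b0=1 t=2,i=0
  bits 10000001000111011010001100110101 = 2166203189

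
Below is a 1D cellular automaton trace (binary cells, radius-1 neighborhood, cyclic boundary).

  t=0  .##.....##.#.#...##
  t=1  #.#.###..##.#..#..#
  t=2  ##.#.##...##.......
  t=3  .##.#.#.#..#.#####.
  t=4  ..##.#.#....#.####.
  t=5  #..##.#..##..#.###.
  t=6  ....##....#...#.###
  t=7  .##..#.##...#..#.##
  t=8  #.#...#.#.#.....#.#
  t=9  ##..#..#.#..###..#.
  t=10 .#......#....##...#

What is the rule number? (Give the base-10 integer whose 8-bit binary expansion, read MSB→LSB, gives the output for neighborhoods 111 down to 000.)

  nb ###: next=#  (t=1,i=5, bit7=1)
  nb ##.: next=#  (t=0,i=2, bit6=1)
  nb #.#: next=#  (t=0,i=0, bit5=1)
  nb #..: next=.  (t=0,i=3, bit4=0)
  nb .##: next=.  (t=0,i=1, bit3=0)
  nb .#.: next=.  (t=0,i=11, bit2=0)
  nb ..#: next=.  (t=0,i=7, bit1=0)
  nb ...: next=#  (t=0,i=4, bit0=1)
  bits 11100001 = 225

225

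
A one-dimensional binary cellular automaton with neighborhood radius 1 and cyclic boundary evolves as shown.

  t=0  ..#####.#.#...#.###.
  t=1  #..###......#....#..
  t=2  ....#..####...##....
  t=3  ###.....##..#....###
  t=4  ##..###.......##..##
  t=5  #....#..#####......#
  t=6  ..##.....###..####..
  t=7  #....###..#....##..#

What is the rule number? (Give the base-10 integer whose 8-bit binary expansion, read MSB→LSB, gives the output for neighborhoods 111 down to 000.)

  nb ###: next=#  (t=0,i=3, bit7=1)
  nb ##.: next=.  (t=0,i=6, bit6=0)
  nb #.#: next=.  (t=0,i=7, bit5=0)
  nb #..: next=.  (t=0,i=11, bit4=0)
  nb .##: next=.  (t=0,i=2, bit3=0)
  nb .#.: next=.  (t=0,i=8, bit2=0)
  nb ..#: next=.  (t=0,i=1, bit1=0)
  nb ...: next=#  (t=0,i=0, bit0=1)
  bits 10000001 = 129

129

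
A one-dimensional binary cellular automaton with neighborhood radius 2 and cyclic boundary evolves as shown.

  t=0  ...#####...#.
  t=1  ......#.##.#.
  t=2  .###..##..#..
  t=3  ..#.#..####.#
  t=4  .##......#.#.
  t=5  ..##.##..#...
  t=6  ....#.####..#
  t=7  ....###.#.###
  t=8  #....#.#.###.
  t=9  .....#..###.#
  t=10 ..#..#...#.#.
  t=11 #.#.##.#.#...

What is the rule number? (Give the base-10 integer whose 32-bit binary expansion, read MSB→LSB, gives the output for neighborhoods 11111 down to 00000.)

  [31] ##### => .  t=0,i=5
  [30] ####. => #  t=0,i=6
  [29] ###.# => .  t=3,i=10
  [28] ###.. => .  t=0,i=7
  [27] ##.## => #  t=5,i=4
  [26] ##.#. => #  t=1,i=10
  [25] ##..# => #  t=2,i=4
  [24] ##... => #  t=0,i=8
  [23] #.### => #  t=6,i=6
  [22] #.##. => .  t=1,i=8
  [21] #.#.# => .  t=7,i=8
  [20] #.#.. => .  t=1,i=11
  [19] #..## => .  t=2,i=5
  [18] #..#. => #  t=2,i=9
  [17] #...# => #  t=0,i=9
  [16] #.... => .  t=0,i=0
  [15] .#### => .  t=0,i=4
  [14] .###. => #  t=2,i=2
  [13] .##.# => .  t=1,i=9
  [12] .##.. => #  t=2,i=7
  [11] .#.## => #  t=1,i=7
  [10] .#.#. => .  t=3,i=3
  [9] .#..# => .  t=3,i=0
  [8] .#... => .  t=0,i=12
  [7] ..### => .  t=0,i=3
  [6] ..##. => .  t=2,i=6
  [5] ..#.# => #  t=1,i=6
  [4] ..#.. => #  t=0,i=11
  [3] ...## => .  t=0,i=2
  [2] ...#. => .  t=0,i=10
  [1] ....# => .  t=0,i=1
  [0] ..... => #  t=1,i=1
  bits 01001111100001100101100000110001 = 1334204465

1334204465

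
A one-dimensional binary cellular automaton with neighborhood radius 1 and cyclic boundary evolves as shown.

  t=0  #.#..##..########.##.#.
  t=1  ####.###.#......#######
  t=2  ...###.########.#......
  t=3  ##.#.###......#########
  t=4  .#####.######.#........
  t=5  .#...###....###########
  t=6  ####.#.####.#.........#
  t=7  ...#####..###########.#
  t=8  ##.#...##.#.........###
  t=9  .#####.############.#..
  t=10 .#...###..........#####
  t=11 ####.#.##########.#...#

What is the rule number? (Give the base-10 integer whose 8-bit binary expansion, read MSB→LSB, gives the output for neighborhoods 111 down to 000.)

125

  [7] ### => .  t=0,i=10
  [6] ##. => #  t=0,i=6
  [5] #.# => #  t=0,i=1
  [4] #.. => #  t=0,i=3
  [3] .## => #  t=0,i=5
  [2] .#. => #  t=0,i=0
  [1] ..# => .  t=0,i=4
  [0] ... => #  t=1,i=11
  bits 01111101 = 125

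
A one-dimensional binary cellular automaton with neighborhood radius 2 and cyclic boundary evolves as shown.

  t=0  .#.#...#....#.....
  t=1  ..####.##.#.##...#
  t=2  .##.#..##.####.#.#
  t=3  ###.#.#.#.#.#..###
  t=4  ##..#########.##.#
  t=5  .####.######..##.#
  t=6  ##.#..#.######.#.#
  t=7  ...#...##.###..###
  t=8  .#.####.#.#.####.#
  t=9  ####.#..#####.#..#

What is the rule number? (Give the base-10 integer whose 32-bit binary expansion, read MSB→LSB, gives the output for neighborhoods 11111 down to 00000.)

3539615130

  nb #####: next=#  (t=3,i=0, bit31=1)
  nb ####.: next=#  (t=1,i=4, bit30=1)
  nb ###.#: next=.  (t=1,i=5, bit29=0)
  nb ###..: next=#  (t=4,i=1, bit28=1)
  nb ##.##: next=.  (t=1,i=6, bit27=0)
  nb ##.#.: next=.  (t=1,i=9, bit26=0)
  nb ##..#: next=#  (t=4,i=2, bit25=1)
  nb ##...: next=.  (t=1,i=14, bit24=0)
  nb #.###: next=#  (t=2,i=10, bit23=1)
  nb #.##.: next=#  (t=1,i=7, bit22=1)
  nb #.#.#: next=#  (t=1,i=10, bit21=1)
  nb #.#..: next=#  (t=0,i=3, bit20=1)
  nb #..##: next=#  (t=1,i=1, bit19=1)
  nb #..#.: next=.  (t=6,i=5, bit18=0)
  nb #...#: next=#  (t=0,i=5, bit17=1)
  nb #....: next=.  (t=0,i=9, bit16=0)
  nb .####: next=.  (t=1,i=3, bit15=0)
  nb .###.: next=.  (t=4,i=0, bit14=0)
  nb .##.#: next=#  (t=1,i=8, bit13=1)
  nb .##..: next=#  (t=1,i=13, bit12=1)
  nb .#.##: next=#  (t=1,i=11, bit11=1)
  nb .#.#.: next=#  (t=0,i=2, bit10=1)
  nb .#..#: next=.  (t=1,i=0, bit9=0)
  nb .#...: next=#  (t=0,i=4, bit8=1)
  nb ..###: next=#  (t=1,i=2, bit7=1)
  nb ..##.: next=.  (t=2,i=7, bit6=0)
  nb ..#.#: next=.  (t=0,i=1, bit5=0)
  nb ..#..: next=#  (t=0,i=7, bit4=1)
  nb ...##: next=#  (t=7,i=6, bit3=1)
  nb ...#.: next=.  (t=0,i=0, bit2=0)
  nb ....#: next=#  (t=0,i=10, bit1=1)
  nb .....: next=.  (t=0,i=15, bit0=0)
  bits 11010010111110100011110110011010 = 3539615130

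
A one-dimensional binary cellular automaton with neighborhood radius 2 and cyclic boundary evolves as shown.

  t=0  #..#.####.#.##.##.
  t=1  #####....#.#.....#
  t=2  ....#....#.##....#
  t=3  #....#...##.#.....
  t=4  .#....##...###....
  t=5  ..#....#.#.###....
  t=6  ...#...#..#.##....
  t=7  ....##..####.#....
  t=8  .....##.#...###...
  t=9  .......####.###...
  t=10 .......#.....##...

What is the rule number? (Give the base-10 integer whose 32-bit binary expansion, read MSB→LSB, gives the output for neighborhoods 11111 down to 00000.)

  [31] ##### => .  t=1,i=1
  [30] ####. => .  t=0,i=7
  [29] ###.# => .  t=0,i=8
  [28] ###.. => #  t=1,i=4
  [27] ##.## => .  t=0,i=14
  [26] ##.#. => #  t=0,i=9
  [25] ##..# => #  t=7,i=6
  [24] ##... => .  t=1,i=5
  [23] #.### => .  t=0,i=5
  [22] #.##. => .  t=0,i=12
  [21] #.#.# => .  t=0,i=10
  [20] #.#.. => #  t=0,i=0
  [19] #..## => .  t=7,i=7
  [18] #..#. => #  t=0,i=2
  [17] #...# => #  t=3,i=7
  [16] #.... => .  t=1,i=6
  [15] .#### => .  t=0,i=6
  [14] .###. => #  t=4,i=12
  [13] .##.# => .  t=0,i=13
  [12] .##.. => #  t=2,i=12
  [11] .#.## => #  t=0,i=4
  [10] .#.#. => .  t=1,i=10
  [9] .#..# => #  t=0,i=1
  [8] .#... => #  t=1,i=12
  [7] ..### => #  t=1,i=17
  [6] ..##. => .  t=3,i=9
  [5] ..#.# => #  t=0,i=3
  [4] ..#.. => .  t=2,i=4
  [3] ...## => .  t=1,i=16
  [2] ...#. => .  t=1,i=8
  [1] ....# => .  t=1,i=7
  [0] ..... => .  t=1,i=14
  bits 00010110000101100101101110100000 = 370564000

370564000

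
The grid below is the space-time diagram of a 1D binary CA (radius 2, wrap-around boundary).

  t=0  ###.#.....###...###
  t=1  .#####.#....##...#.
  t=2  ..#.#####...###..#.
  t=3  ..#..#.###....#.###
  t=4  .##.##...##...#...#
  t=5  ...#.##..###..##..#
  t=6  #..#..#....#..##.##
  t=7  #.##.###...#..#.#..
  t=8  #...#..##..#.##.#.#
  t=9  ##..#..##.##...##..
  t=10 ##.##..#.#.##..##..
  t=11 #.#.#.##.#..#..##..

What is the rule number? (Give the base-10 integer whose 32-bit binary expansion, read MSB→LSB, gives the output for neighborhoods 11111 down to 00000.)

  ##### -> .   bit 31 = 0  t=0,i=0
  ####. -> #   bit 30 = 1  t=0,i=1
  ###.# -> #   bit 29 = 1  t=0,i=2
  ###.. -> #   bit 28 = 1  t=0,i=12
  ##.## -> #   bit 27 = 1  t=4,i=3
  ##.#. -> #   bit 26 = 1  t=0,i=3
  ##..# -> .   bit 25 = 0  t=2,i=15
  ##... -> #   bit 24 = 1  t=0,i=13
  #.### -> .   bit 23 = 0  t=2,i=4
  #.##. -> .   bit 22 = 0  t=4,i=1
  #.#.# -> #   bit 21 = 1  t=8,i=16
  #.#.. -> #   bit 20 = 1  t=0,i=4
  #..## -> .   bit 19 = 0  t=1,i=0
  #..#. -> #   bit 18 = 1  t=2,i=16
  #...# -> .   bit 17 = 0  t=0,i=14
  #.... -> .   bit 16 = 0  t=0,i=6
  .#### -> #   bit 15 = 1  t=0,i=17
  .###. -> .   bit 14 = 0  t=0,i=11
  .##.# -> .   bit 13 = 0  t=4,i=2
  .##.. -> #   bit 12 = 1  t=1,i=13
  .#.## -> .   bit 11 = 0  t=2,i=3
  .#.#. -> .   bit 10 = 0  t=7,i=15
  .#..# -> .   bit 9 = 0  t=1,i=18
  .#... -> #   bit 8 = 1  t=0,i=5
  ..### -> .   bit 7 = 0  t=0,i=10
  ..##. -> #   bit 6 = 1  t=1,i=12
  ..#.# -> #   bit 5 = 1  t=2,i=2
  ..#.. -> #   bit 4 = 1  t=1,i=17
  ...## -> .   bit 3 = 0  t=0,i=9
  ...#. -> .   bit 2 = 0  t=1,i=16
  ....# -> .   bit 1 = 0  t=0,i=8
  ..... -> #   bit 0 = 1  t=0,i=7
  bits 01111101001101001001000101110001 = 2100597105

2100597105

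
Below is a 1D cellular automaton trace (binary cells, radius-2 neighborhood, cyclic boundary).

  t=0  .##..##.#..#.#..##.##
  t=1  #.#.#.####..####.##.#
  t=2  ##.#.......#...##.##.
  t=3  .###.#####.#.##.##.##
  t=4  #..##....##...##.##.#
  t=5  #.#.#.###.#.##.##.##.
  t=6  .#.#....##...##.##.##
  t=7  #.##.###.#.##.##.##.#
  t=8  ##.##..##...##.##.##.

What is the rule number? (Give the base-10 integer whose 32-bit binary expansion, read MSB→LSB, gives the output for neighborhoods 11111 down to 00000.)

  nb #####: next=.  (t=3,i=7, bit31=0)
  nb ####.: next=.  (t=1,i=8, bit30=0)
  nb ###.#: next=#  (t=1,i=15, bit29=1)
  nb ###..: next=.  (t=1,i=9, bit28=0)
  nb ##.##: next=#  (t=0,i=0, bit27=1)
  nb ##.#.: next=#  (t=0,i=7, bit26=1)
  nb ##..#: next=.  (t=0,i=3, bit25=0)
  nb ##...: next=.  (t=4,i=5, bit24=0)
  nb #.###: next=.  (t=1,i=6, bit23=0)
  nb #.##.: next=.  (t=0,i=1, bit22=0)
  nb #.#.#: next=.  (t=1,i=2, bit21=0)
  nb #.#..: next=#  (t=0,i=8, bit20=1)
  nb #..##: next=#  (t=0,i=4, bit19=1)
  nb #..#.: next=.  (t=0,i=10, bit18=0)
  nb #...#: next=#  (t=2,i=13, bit17=1)
  nb #....: next=#  (t=2,i=5, bit16=1)
  nb .####: next=.  (t=1,i=7, bit15=0)
  nb .###.: next=.  (t=3,i=2, bit14=0)
  nb .##.#: next=#  (t=0,i=6, bit13=1)
  nb .##..: next=#  (t=0,i=2, bit12=1)
  nb .#.##: next=.  (t=1,i=5, bit11=0)
  nb .#.#.: next=#  (t=0,i=12, bit10=1)
  nb .#..#: next=#  (t=0,i=9, bit9=1)
  nb .#...: next=.  (t=2,i=4, bit8=0)
  nb ..###: next=.  (t=1,i=12, bit7=0)
  nb ..##.: next=.  (t=0,i=5, bit6=0)
  nb ..#.#: next=.  (t=0,i=11, bit5=0)
  nb ..#..: next=#  (t=2,i=11, bit4=1)
  nb ...##: next=#  (t=2,i=14, bit3=1)
  nb ...#.: next=.  (t=2,i=10, bit2=0)
  nb ....#: next=#  (t=2,i=9, bit1=1)
  nb .....: next=#  (t=2,i=6, bit0=1)
  bits 00101100000110110011011000011011 = 739980827

739980827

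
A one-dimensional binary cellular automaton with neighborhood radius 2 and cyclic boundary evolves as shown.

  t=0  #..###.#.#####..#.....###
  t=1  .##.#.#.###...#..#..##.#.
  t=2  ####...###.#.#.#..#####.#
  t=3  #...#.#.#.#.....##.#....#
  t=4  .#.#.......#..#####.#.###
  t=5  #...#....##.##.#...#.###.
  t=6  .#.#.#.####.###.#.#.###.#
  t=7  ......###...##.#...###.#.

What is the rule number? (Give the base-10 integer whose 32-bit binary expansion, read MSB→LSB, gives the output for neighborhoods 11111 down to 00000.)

130607950

  ##### -> .   bit 31 = 0  t=0,i=11
  ####. -> .   bit 30 = 0  t=0,i=12
  ###.# -> .   bit 29 = 0  t=0,i=5
  ###.. -> .   bit 28 = 0  t=0,i=0
  ##.## -> .   bit 27 = 0  t=2,i=23
  ##.#. -> #   bit 26 = 1  t=0,i=6
  ##..# -> #   bit 25 = 1  t=0,i=1
  ##... -> #   bit 24 = 1  t=1,i=11
  #.### -> #   bit 23 = 1  t=0,i=9
  #.##. -> #   bit 22 = 1  t=5,i=12
  #.#.# -> .   bit 21 = 0  t=0,i=7
  #.#.. -> .   bit 20 = 0  t=1,i=23
  #..## -> #   bit 19 = 1  t=0,i=2
  #..#. -> .   bit 18 = 0  t=0,i=15
  #...# -> .   bit 17 = 0  t=1,i=12
  #.... -> .   bit 16 = 0  t=0,i=18
  .#### -> #   bit 15 = 1  t=0,i=10
  .###. -> #   bit 14 = 1  t=0,i=4
  .##.# -> #   bit 13 = 1  t=1,i=2
  .##.. -> .   bit 12 = 0  t=3,i=0
  .#.## -> #   bit 11 = 1  t=0,i=8
  .#.#. -> .   bit 10 = 0  t=1,i=5
  .#..# -> #   bit 9 = 1  t=1,i=15
  .#... -> #   bit 8 = 1  t=0,i=17
  ..### -> .   bit 7 = 0  t=0,i=3
  ..##. -> #   bit 6 = 1  t=1,i=1
  ..#.# -> .   bit 5 = 0  t=3,i=4
  ..#.. -> .   bit 4 = 0  t=0,i=16
  ...## -> #   bit 3 = 1  t=0,i=21
  ...#. -> #   bit 2 = 1  t=1,i=13
  ....# -> #   bit 1 = 1  t=0,i=20
  ..... -> .   bit 0 = 0  t=0,i=19
  bits 00000111110010001110101101001110 = 130607950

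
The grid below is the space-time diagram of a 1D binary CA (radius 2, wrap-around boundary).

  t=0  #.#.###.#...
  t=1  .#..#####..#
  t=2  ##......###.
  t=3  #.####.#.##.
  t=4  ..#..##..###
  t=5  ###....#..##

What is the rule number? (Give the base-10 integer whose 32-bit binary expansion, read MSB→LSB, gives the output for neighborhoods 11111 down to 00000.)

  [31] ##### => .  t=1,i=6
  [30] ####. => .  t=1,i=7
  [29] ###.# => #  t=0,i=6
  [28] ###.. => #  t=1,i=8
  [27] ##.## => .  t=2,i=11
  [26] ##.#. => #  t=0,i=7
  [25] ##..# => #  t=1,i=9
  [24] ##... => #  t=2,i=2
  [23] #.### => #  t=0,i=4
  [22] #.##. => #  t=2,i=0
  [21] #.#.# => .  t=0,i=2
  [20] #.#.. => #  t=0,i=8
  [19] #..## => .  t=1,i=3
  [18] #..#. => #  t=1,i=10
  [17] #...# => .  t=0,i=10
  [16] #.... => #  t=2,i=3
  [15] .#### => .  t=1,i=5
  [14] .###. => #  t=0,i=5
  [13] .##.# => #  t=3,i=10
  [12] .##.. => .  t=2,i=1
  [11] .#.## => .  t=0,i=3
  [10] .#.#. => #  t=0,i=1
  [9] .#..# => .  t=1,i=2
  [8] .#... => .  t=0,i=9
  [7] ..### => .  t=1,i=4
  [6] ..##. => .  t=4,i=5
  [5] ..#.# => .  t=0,i=0
  [4] ..#.. => #  t=4,i=2
  [3] ...## => #  t=2,i=7
  [2] ...#. => #  t=0,i=11
  [1] ....# => .  t=2,i=6
  [0] ..... => #  t=2,i=4
  bits 00110111110101010110010000011101 = 936731677

936731677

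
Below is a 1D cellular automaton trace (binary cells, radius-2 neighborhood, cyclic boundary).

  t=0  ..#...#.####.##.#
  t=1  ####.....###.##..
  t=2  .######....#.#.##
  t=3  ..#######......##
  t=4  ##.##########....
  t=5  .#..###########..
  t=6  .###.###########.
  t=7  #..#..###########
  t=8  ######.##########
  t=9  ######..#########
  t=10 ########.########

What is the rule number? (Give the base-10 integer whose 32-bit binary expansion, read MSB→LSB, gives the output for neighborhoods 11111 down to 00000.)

4081951505

  [31] ##### => #  t=2,i=3
  [30] ####. => #  t=0,i=10
  [29] ###.# => #  t=0,i=11
  [28] ###.. => #  t=1,i=3
  [27] ##.## => .  t=0,i=12
  [26] ##.#. => .  t=0,i=15
  [25] ##..# => #  t=1,i=15
  [24] ##... => #  t=1,i=4
  [23] #.### => .  t=0,i=8
  [22] #.##. => #  t=0,i=13
  [21] #.#.# => .  t=2,i=13
  [20] #.#.. => .  t=0,i=16
  [19] #..## => #  t=1,i=16
  [18] #..#. => #  t=0,i=1
  [17] #...# => .  t=0,i=4
  [16] #.... => #  t=1,i=5
  [15] .#### => #  t=0,i=9
  [14] .###. => .  t=1,i=10
  [13] .##.# => #  t=0,i=14
  [12] .##.. => .  t=1,i=14
  [11] .#.## => .  t=0,i=7
  [10] .#.#. => .  t=2,i=12
  [9] .#..# => #  t=0,i=0
  [8] .#... => #  t=0,i=3
  [7] ..### => .  t=1,i=0
  [6] ..##. => .  t=3,i=15
  [5] ..#.# => .  t=0,i=6
  [4] ..#.. => #  t=0,i=2
  [3] ...## => .  t=1,i=8
  [2] ...#. => .  t=0,i=5
  [1] ....# => .  t=1,i=7
  [0] ..... => #  t=1,i=6
  bits 11110011010011011010001100010001 = 4081951505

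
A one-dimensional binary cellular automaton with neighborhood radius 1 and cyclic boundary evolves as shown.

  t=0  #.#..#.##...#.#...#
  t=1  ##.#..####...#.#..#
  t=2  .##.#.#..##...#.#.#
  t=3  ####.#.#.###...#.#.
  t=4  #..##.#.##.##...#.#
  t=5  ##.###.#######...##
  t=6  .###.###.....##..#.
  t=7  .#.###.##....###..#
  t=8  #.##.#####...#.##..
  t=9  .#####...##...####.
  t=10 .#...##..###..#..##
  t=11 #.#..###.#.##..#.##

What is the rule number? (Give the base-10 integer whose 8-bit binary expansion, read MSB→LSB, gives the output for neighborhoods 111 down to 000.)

120

  nb ###: next=.  (t=1,i=0, bit7=0)
  nb ##.: next=#  (t=0,i=0, bit6=1)
  nb #.#: next=#  (t=0,i=1, bit5=1)
  nb #..: next=#  (t=0,i=3, bit4=1)
  nb .##: next=#  (t=0,i=7, bit3=1)
  nb .#.: next=.  (t=0,i=2, bit2=0)
  nb ..#: next=.  (t=0,i=4, bit1=0)
  nb ...: next=.  (t=0,i=10, bit0=0)
  bits 01111000 = 120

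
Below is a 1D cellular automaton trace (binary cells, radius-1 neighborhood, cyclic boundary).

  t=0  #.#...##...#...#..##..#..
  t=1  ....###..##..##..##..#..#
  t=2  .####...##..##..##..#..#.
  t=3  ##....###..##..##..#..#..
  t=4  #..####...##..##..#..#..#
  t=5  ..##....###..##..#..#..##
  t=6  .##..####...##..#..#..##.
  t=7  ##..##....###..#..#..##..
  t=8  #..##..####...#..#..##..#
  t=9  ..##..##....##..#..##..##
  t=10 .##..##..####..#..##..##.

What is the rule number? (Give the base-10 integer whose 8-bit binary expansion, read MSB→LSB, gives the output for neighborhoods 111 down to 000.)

11

  ### -> .   bit 7 = 0  t=1,i=5
  ##. -> .   bit 6 = 0  t=0,i=7
  #.# -> .   bit 5 = 0  t=0,i=1
  #.. -> .   bit 4 = 0  t=0,i=3
  .## -> #   bit 3 = 1  t=0,i=6
  .#. -> .   bit 2 = 0  t=0,i=0
  ..# -> #   bit 1 = 1  t=0,i=5
  ... -> #   bit 0 = 1  t=0,i=4
  bits 00001011 = 11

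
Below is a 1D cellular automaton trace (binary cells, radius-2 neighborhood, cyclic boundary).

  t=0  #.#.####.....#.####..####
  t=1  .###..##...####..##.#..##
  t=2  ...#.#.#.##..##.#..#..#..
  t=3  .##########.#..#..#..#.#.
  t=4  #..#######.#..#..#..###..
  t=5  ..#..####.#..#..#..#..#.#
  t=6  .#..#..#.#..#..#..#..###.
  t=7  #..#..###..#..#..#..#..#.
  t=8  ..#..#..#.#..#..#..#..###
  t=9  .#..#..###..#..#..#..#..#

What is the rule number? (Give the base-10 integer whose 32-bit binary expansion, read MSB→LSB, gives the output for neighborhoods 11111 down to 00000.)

  nb #####: next=#  (t=0,i=23, bit31=1)
  nb ####.: next=#  (t=0,i=6, bit30=1)
  nb ###.#: next=.  (t=0,i=0, bit29=0)
  nb ###..: next=#  (t=0,i=7, bit28=1)
  nb ##.##: next=.  (t=1,i=0, bit27=0)
  nb ##.#.: next=#  (t=0,i=1, bit26=1)
  nb ##..#: next=.  (t=0,i=19, bit25=0)
  nb ##...: next=.  (t=0,i=8, bit24=0)
  nb #.###: next=.  (t=0,i=4, bit23=0)
  nb #.##.: next=#  (t=2,i=9, bit22=1)
  nb #.#.#: next=#  (t=0,i=2, bit21=1)
  nb #.#..: next=.  (t=1,i=20, bit20=0)
  nb #..##: next=#  (t=0,i=20, bit19=1)
  nb #..#.: next=#  (t=2,i=18, bit18=1)
  nb #...#: next=#  (t=1,i=9, bit17=1)
  nb #....: next=.  (t=0,i=9, bit16=0)
  nb .####: next=.  (t=0,i=5, bit15=0)
  nb .###.: next=.  (t=1,i=2, bit14=0)
  nb .##.#: next=.  (t=1,i=18, bit13=0)
  nb .##..: next=#  (t=1,i=7, bit12=1)
  nb .#.##: next=#  (t=0,i=3, bit11=1)
  nb .#.#.: next=#  (t=2,i=4, bit10=1)
  nb .#..#: next=.  (t=1,i=21, bit9=0)
  nb .#...: next=#  (t=2,i=23, bit8=1)
  nb ..###: next=.  (t=0,i=21, bit7=0)
  nb ..##.: next=.  (t=1,i=6, bit6=0)
  nb ..#.#: next=#  (t=0,i=13, bit5=1)
  nb ..#..: next=.  (t=2,i=19, bit4=0)
  nb ...##: next=#  (t=1,i=10, bit3=1)
  nb ...#.: next=#  (t=0,i=12, bit2=1)
  nb ....#: next=#  (t=0,i=11, bit1=1)
  nb .....: next=.  (t=0,i=10, bit0=0)
  bits 11010100011011100001110100101110 = 3563986222

3563986222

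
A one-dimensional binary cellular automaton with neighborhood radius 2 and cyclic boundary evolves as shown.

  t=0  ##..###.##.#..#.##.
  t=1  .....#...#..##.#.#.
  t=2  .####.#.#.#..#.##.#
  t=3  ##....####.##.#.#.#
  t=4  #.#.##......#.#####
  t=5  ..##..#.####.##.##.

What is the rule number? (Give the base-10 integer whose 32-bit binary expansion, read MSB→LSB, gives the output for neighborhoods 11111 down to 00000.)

  [31] ##### => #  t=4,i=16
  [30] ####. => .  t=2,i=3
  [29] ###.# => .  t=0,i=6
  [28] ###.. => .  t=3,i=1
  [27] ##.## => .  t=0,i=7
  [26] ##.#. => .  t=0,i=10
  [25] ##..# => .  t=0,i=2
  [24] ##... => #  t=3,i=2
  [23] #.### => #  t=2,i=1
  [22] #.##. => .  t=0,i=0
  [21] #.#.# => #  t=1,i=15
  [20] #.#.. => .  t=0,i=11
  [19] #..## => .  t=0,i=3
  [18] #..#. => #  t=0,i=13
  [17] #...# => .  t=1,i=7
  [16] #.... => .  t=1,i=0
  [15] .#### => .  t=2,i=2
  [14] .###. => #  t=0,i=5
  [13] .##.# => #  t=0,i=9
  [12] .##.. => .  t=0,i=1
  [11] .#.## => #  t=0,i=15
  [10] .#.#. => #  t=1,i=16
  [9] .#..# => #  t=0,i=12
  [8] .#... => #  t=1,i=6
  [7] ..### => .  t=0,i=4
  [6] ..##. => .  t=1,i=12
  [5] ..#.# => .  t=0,i=14
  [4] ..#.. => .  t=1,i=5
  [3] ...## => #  t=3,i=5
  [2] ...#. => #  t=1,i=4
  [1] ....# => #  t=1,i=3
  [0] ..... => #  t=1,i=1
  bits 10000001101001000110111100001111 = 2175037199

2175037199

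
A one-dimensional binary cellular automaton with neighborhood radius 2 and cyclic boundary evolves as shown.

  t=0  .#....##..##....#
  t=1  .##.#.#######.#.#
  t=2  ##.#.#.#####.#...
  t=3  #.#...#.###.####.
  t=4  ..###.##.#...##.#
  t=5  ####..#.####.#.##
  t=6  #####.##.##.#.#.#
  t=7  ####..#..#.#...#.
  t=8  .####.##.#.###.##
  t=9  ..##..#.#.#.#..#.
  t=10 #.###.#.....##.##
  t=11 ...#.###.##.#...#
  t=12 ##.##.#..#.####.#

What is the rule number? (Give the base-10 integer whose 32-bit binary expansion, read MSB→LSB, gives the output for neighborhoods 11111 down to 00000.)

  #####|#  b31=1 t=1,i=8
  ####.|#  b30=1 t=1,i=11
  ###.#|.  b29=0 t=1,i=12
  ###..|#  b28=1 t=5,i=3
  ##.##|.  b27=0 t=3,i=11
  ##.#.|#  b26=1 t=1,i=3
  ##..#|#  b25=1 t=0,i=8
  ##...|#  b24=1 t=0,i=12
  #.###|.  b23=0 t=1,i=6
  #.##.|#  b22=1 t=1,i=1
  #.#.#|.  b21=0 t=1,i=4
  #.#..|#  b20=1 t=0,i=1
  #..##|#  b19=1 t=0,i=9
  #..#.|.  b18=0 t=5,i=5
  #...#|#  b17=1 t=2,i=15
  #....|.  b16=0 t=0,i=3
  .####|#  b15=1 t=1,i=7
  .###.|#  b14=1 t=3,i=9
  .##.#|.  b13=0 t=1,i=2
  .##..|#  b12=1 t=0,i=7
  .#.##|#  b11=1 t=1,i=0
  .#.#.|.  b10=0 t=0,i=0
  .#..#|#  b9=1 t=4,i=0
  .#...|#  b8=1 t=0,i=2
  ..###|#  b7=1 t=4,i=2
  ..##.|#  b6=1 t=0,i=6
  ..#.#|#  b5=1 t=0,i=16
  ..#..|#  b4=1 t=7,i=6
  ...##|.  b3=0 t=0,i=5
  ...#.|.  b2=0 t=0,i=15
  ....#|#  b1=1 t=0,i=4
  .....|#  b0=1 t=10,i=9
  bits 11010111010110101101101111110011 = 3613055987

3613055987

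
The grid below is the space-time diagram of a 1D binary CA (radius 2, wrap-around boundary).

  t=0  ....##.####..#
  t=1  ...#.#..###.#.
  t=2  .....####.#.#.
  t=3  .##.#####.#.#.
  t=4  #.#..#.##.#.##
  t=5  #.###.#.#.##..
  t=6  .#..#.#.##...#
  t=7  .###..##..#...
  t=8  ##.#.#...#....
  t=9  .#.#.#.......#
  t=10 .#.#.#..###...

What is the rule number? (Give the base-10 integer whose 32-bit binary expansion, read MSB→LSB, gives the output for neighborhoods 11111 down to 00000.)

1899801225

  [31] ##### => .  t=3,i=6
  [30] ####. => #  t=0,i=9
  [29] ###.# => #  t=1,i=10
  [28] ###.. => #  t=0,i=10
  [27] ##.## => .  t=0,i=6
  [26] ##.#. => .  t=1,i=11
  [25] ##..# => .  t=0,i=11
  [24] ##... => #  t=6,i=10
  [23] #.### => .  t=0,i=7
  [22] #.##. => .  t=4,i=7
  [21] #.#.# => #  t=2,i=10
  [20] #.#.. => #  t=1,i=5
  [19] #..## => #  t=1,i=7
  [18] #..#. => #  t=0,i=12
  [17] #...# => .  t=6,i=11
  [16] #.... => .  t=0,i=1
  [15] .#### => #  t=0,i=8
  [14] .###. => .  t=1,i=9
  [13] .##.# => #  t=0,i=5
  [12] .##.. => .  t=5,i=11
  [11] .#.## => #  t=4,i=6
  [10] .#.#. => .  t=1,i=4
  [9] .#..# => #  t=1,i=6
  [8] .#... => .  t=0,i=0
  [7] ..### => #  t=1,i=8
  [6] ..##. => .  t=0,i=4
  [5] ..#.# => .  t=1,i=3
  [4] ..#.. => .  t=0,i=13
  [3] ...## => #  t=0,i=3
  [2] ...#. => .  t=1,i=2
  [1] ....# => .  t=0,i=2
  [0] ..... => #  t=2,i=1
  bits 01110001001111001010101010001001 = 1899801225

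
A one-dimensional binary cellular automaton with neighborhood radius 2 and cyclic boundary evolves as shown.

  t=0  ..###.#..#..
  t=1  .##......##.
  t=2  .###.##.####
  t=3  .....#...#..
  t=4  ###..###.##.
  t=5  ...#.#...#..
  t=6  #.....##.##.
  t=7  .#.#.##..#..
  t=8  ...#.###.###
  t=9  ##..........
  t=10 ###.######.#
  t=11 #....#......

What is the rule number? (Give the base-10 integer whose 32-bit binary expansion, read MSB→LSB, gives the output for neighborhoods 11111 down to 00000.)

56791513

  ##### -> .   bit 31 = 0  t=10,i=6
  ####. -> .   bit 30 = 0  t=2,i=10
  ###.# -> .   bit 29 = 0  t=0,i=4
  ###.. -> .   bit 28 = 0  t=4,i=2
  ##.## -> .   bit 27 = 0  t=2,i=0
  ##.#. -> .   bit 26 = 0  t=0,i=5
  ##..# -> #   bit 25 = 1  t=1,i=11
  ##... -> #   bit 24 = 1  t=1,i=3
  #.### -> .   bit 23 = 0  t=2,i=1
  #.##. -> #   bit 22 = 1  t=2,i=5
  #.#.# -> #   bit 21 = 1  t=7,i=3
  #.#.. -> .   bit 20 = 0  t=0,i=6
  #..## -> .   bit 19 = 0  t=1,i=0
  #..#. -> .   bit 18 = 0  t=0,i=8
  #...# -> #   bit 17 = 1  t=3,i=7
  #.... -> .   bit 16 = 0  t=0,i=11
  .#### -> #   bit 15 = 1  t=2,i=9
  .###. -> .   bit 14 = 0  t=0,i=3
  .##.# -> .   bit 13 = 0  t=2,i=6
  .##.. -> #   bit 12 = 1  t=1,i=2
  .#.## -> .   bit 11 = 0  t=7,i=4
  .#.#. -> .   bit 10 = 0  t=5,i=4
  .#..# -> .   bit 9 = 0  t=0,i=7
  .#... -> #   bit 8 = 1  t=0,i=10
  ..### -> #   bit 7 = 1  t=0,i=2
  ..##. -> #   bit 6 = 1  t=1,i=1
  ..#.# -> .   bit 5 = 0  t=5,i=3
  ..#.. -> #   bit 4 = 1  t=0,i=9
  ...## -> #   bit 3 = 1  t=0,i=1
  ...#. -> .   bit 2 = 0  t=3,i=4
  ....# -> .   bit 1 = 0  t=0,i=0
  ..... -> #   bit 0 = 1  t=1,i=5
  bits 00000011011000101001000111011001 = 56791513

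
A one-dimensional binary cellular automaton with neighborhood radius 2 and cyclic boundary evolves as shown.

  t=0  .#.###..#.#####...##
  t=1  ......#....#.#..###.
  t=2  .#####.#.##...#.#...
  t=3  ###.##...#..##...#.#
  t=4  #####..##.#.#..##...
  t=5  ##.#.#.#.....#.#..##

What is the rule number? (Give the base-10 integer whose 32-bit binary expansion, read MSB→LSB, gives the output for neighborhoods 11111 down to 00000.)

  #####|.  b31=0 t=0,i=12
  ####.|#  b30=1 t=0,i=13
  ###.#|#  b29=1 t=2,i=5
  ###..|.  b28=0 t=0,i=5
  ##.##|#  b27=1 t=3,i=3
  ##.#.|.  b26=0 t=0,i=0
  ##..#|#  b25=1 t=0,i=6
  ##...|.  b24=0 t=0,i=15
  #.###|.  b23=0 t=0,i=3
  #.##.|#  b22=1 t=2,i=9
  #.#.#|.  b21=0 t=0,i=1
  #.#..|.  b20=0 t=1,i=13
  #..##|.  b19=0 t=1,i=15
  #..#.|.  b18=0 t=0,i=7
  #...#|#  b17=1 t=0,i=16
  #....|.  b16=0 t=1,i=0
  .####|#  b15=1 t=0,i=11
  .###.|.  b14=0 t=0,i=4
  .##.#|.  b13=0 t=0,i=19
  .##..|.  b12=0 t=2,i=10
  .#.##|.  b11=0 t=0,i=2
  .#.#.|.  b10=0 t=1,i=12
  .#..#|#  b9=1 t=1,i=14
  .#...|#  b8=1 t=1,i=7
  ..###|#  b7=1 t=1,i=16
  ..##.|#  b6=1 t=0,i=18
  ..#.#|.  b5=0 t=0,i=8
  ..#..|.  b4=0 t=1,i=6
  ...##|#  b3=1 t=0,i=17
  ...#.|#  b2=1 t=1,i=5
  ....#|#  b1=1 t=1,i=4
  .....|#  b0=1 t=1,i=1
  bits 01101010010000101000001111001111 = 1782744015

1782744015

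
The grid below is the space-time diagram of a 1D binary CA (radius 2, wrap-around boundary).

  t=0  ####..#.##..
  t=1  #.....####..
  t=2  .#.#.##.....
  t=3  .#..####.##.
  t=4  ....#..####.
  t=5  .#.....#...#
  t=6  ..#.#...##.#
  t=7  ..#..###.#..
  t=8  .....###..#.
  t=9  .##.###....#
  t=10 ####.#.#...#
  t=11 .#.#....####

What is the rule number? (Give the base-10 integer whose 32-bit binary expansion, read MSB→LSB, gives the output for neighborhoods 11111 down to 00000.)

  #####|#  b31=1 t=10,i=1
  ####.|.  b30=0 t=0,i=2
  ###.#|#  b29=1 t=3,i=7
  ###..|.  b28=0 t=0,i=3
  ##.##|#  b27=1 t=3,i=8
  ##.#.|.  b26=0 t=6,i=10
  ##..#|.  b25=0 t=0,i=4
  ##...|#  b24=1 t=2,i=7
  #.###|.  b23=0 t=9,i=4
  #.##.|#  b22=1 t=0,i=8
  #.#.#|.  b21=0 t=2,i=3
  #.#..|.  b20=0 t=5,i=1
  #..##|.  b19=0 t=0,i=11
  #..#.|.  b18=0 t=0,i=5
  #...#|#  b17=1 t=5,i=9
  #....|.  b16=0 t=1,i=2
  .####|.  b15=0 t=0,i=1
  .###.|#  b14=1 t=7,i=6
  .##.#|#  b13=1 t=6,i=9
  .##..|#  b12=1 t=0,i=9
  .#.##|#  b11=1 t=0,i=7
  .#.#.|.  b10=0 t=2,i=2
  .#..#|.  b9=0 t=3,i=2
  .#...|#  b8=1 t=1,i=1
  ..###|#  b7=1 t=0,i=0
  ..##.|.  b6=0 t=6,i=8
  ..#.#|#  b5=1 t=0,i=6
  ..#..|.  b4=0 t=1,i=0
  ...##|#  b3=1 t=1,i=5
  ...#.|.  b2=0 t=2,i=0
  ....#|.  b1=0 t=1,i=4
  .....|#  b0=1 t=1,i=3
  bits 10101001010000100111100110101001 = 2839706025

2839706025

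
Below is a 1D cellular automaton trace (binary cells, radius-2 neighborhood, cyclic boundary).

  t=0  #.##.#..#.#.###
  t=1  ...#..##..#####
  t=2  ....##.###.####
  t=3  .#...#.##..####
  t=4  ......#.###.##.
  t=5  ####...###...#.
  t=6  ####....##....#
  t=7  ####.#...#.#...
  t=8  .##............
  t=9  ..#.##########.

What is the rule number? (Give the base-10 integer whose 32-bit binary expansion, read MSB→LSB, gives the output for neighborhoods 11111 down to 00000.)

3534617089

  nb #####: next=#  (t=1,i=12, bit31=1)
  nb ####.: next=#  (t=0,i=14, bit30=1)
  nb ###.#: next=.  (t=0,i=0, bit29=0)
  nb ###..: next=#  (t=1,i=14, bit28=1)
  nb ##.##: next=.  (t=0,i=1, bit27=0)
  nb ##.#.: next=.  (t=0,i=4, bit26=0)
  nb ##..#: next=#  (t=1,i=8, bit25=1)
  nb ##...: next=.  (t=1,i=0, bit24=0)
  nb #.###: next=#  (t=0,i=12, bit23=1)
  nb #.##.: next=.  (t=0,i=2, bit22=0)
  nb #.#.#: next=#  (t=0,i=10, bit21=1)
  nb #.#..: next=.  (t=0,i=5, bit20=0)
  nb #..##: next=#  (t=1,i=5, bit19=1)
  nb #..#.: next=#  (t=0,i=7, bit18=1)
  nb #...#: next=.  (t=1,i=1, bit17=0)
  nb #....: next=#  (t=2,i=1, bit16=1)
  nb .####: next=#  (t=0,i=13, bit15=1)
  nb .###.: next=#  (t=2,i=8, bit14=1)
  nb .##.#: next=#  (t=0,i=3, bit13=1)
  nb .##..: next=#  (t=1,i=7, bit12=1)
  nb .#.##: next=#  (t=0,i=11, bit11=1)
  nb .#.#.: next=.  (t=0,i=9, bit10=0)
  nb .#..#: next=#  (t=0,i=6, bit9=1)
  nb .#...: next=.  (t=3,i=2, bit8=0)
  nb ..###: next=.  (t=1,i=10, bit7=0)
  nb ..##.: next=.  (t=1,i=6, bit6=0)
  nb ..#.#: next=.  (t=0,i=8, bit5=0)
  nb ..#..: next=.  (t=1,i=3, bit4=0)
  nb ...##: next=.  (t=2,i=3, bit3=0)
  nb ...#.: next=.  (t=1,i=2, bit2=0)
  nb ....#: next=.  (t=2,i=2, bit1=0)
  nb .....: next=#  (t=4,i=1, bit0=1)
  bits 11010010101011011111101000000001 = 3534617089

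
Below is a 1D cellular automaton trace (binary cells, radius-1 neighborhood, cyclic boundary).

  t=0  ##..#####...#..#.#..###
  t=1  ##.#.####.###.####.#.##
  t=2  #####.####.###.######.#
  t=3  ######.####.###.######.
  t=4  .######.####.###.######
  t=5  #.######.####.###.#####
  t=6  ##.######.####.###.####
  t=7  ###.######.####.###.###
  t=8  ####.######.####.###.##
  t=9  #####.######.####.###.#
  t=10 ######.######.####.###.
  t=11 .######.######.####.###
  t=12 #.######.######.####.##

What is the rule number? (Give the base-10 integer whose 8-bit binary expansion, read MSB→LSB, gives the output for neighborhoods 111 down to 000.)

  nb ###: next=#  (t=0,i=0, bit7=1)
  nb ##.: next=#  (t=0,i=1, bit6=1)
  nb #.#: next=#  (t=0,i=16, bit5=1)
  nb #..: next=.  (t=0,i=2, bit4=0)
  nb .##: next=.  (t=0,i=4, bit3=0)
  nb .#.: next=#  (t=0,i=12, bit2=1)
  nb ..#: next=#  (t=0,i=3, bit1=1)
  nb ...: next=#  (t=0,i=10, bit0=1)
  bits 11100111 = 231

231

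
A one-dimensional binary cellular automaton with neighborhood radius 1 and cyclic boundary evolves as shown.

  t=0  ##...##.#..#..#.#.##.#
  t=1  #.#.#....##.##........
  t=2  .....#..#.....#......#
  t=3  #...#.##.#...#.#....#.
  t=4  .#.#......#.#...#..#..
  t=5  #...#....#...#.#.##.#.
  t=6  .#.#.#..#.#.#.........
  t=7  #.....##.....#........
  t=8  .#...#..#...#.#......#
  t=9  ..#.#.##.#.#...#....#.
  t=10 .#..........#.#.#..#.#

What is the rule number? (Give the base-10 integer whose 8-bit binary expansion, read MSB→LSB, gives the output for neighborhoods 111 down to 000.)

  [7] ### => #  t=0,i=0
  [6] ##. => .  t=0,i=1
  [5] #.# => .  t=0,i=7
  [4] #.. => #  t=0,i=2
  [3] .## => .  t=0,i=5
  [2] .#. => .  t=0,i=8
  [1] ..# => #  t=0,i=4
  [0] ... => .  t=0,i=3
  bits 10010010 = 146

146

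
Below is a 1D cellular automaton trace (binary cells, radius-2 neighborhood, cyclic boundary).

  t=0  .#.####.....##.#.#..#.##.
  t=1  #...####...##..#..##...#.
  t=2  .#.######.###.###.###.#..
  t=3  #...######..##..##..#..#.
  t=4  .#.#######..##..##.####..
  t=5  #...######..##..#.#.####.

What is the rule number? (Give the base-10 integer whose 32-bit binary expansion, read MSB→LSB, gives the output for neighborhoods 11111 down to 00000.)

  [31] ##### => #  t=2,i=5
  [30] ####. => #  t=0,i=5
  [29] ###.# => #  t=2,i=8
  [28] ###.. => #  t=0,i=6
  [27] ##.## => #  t=2,i=9
  [26] ##.#. => .  t=0,i=14
  [25] ##..# => .  t=0,i=24
  [24] ##... => #  t=0,i=7
  [23] #.### => .  t=0,i=3
  [22] #.##. => .  t=0,i=22
  [21] #.#.# => #  t=0,i=15
  [20] #.#.. => .  t=0,i=17
  [19] #..## => .  t=1,i=17
  [18] #..#. => #  t=0,i=0
  [17] #...# => .  t=1,i=2
  [16] #.... => .  t=0,i=8
  [15] .#### => #  t=0,i=4
  [14] .###. => .  t=2,i=11
  [13] .##.# => .  t=0,i=13
  [12] .##.. => #  t=0,i=23
  [11] .#.## => .  t=0,i=2
  [10] .#.#. => .  t=0,i=16
  [9] .#..# => #  t=0,i=18
  [8] .#... => #  t=1,i=1
  [7] ..### => #  t=1,i=4
  [6] ..##. => #  t=0,i=12
  [5] ..#.# => .  t=0,i=1
  [4] ..#.. => #  t=1,i=15
  [3] ...## => #  t=0,i=11
  [2] ...#. => #  t=1,i=22
  [1] ....# => .  t=0,i=10
  [0] ..... => .  t=0,i=9
  bits 11111001001001001001001111011100 = 4179923932

4179923932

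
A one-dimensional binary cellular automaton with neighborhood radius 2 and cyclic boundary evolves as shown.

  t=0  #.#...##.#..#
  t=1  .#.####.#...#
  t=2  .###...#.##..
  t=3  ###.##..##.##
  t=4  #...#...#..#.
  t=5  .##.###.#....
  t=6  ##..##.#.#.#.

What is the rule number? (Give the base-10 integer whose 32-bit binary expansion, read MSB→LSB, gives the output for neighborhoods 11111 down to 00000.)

2246199769

  #####|#  b31=1 t=3,i=0
  ####.|.  b30=0 t=1,i=5
  ###.#|.  b29=0 t=1,i=6
  ###..|.  b28=0 t=2,i=3
  ##.##|.  b27=0 t=3,i=3
  ##.#.|#  b26=1 t=0,i=1
  ##..#|.  b25=0 t=3,i=6
  ##...|#  b24=1 t=2,i=4
  #.###|#  b23=1 t=1,i=3
  #.##.|#  b22=1 t=2,i=9
  #.#.#|#  b21=1 t=1,i=1
  #.#..|.  b20=0 t=0,i=2
  #..##|.  b19=0 t=0,i=11
  #..#.|.  b18=0 t=4,i=10
  #...#|#  b17=1 t=0,i=4
  #....|.  b16=0 t=5,i=10
  .####|.  b15=0 t=1,i=4
  .###.|#  b14=1 t=2,i=2
  .##.#|.  b13=0 t=0,i=0
  .##..|.  b12=0 t=2,i=10
  .#.##|#  b11=1 t=1,i=2
  .#.#.|.  b10=0 t=1,i=0
  .#..#|.  b9=0 t=0,i=10
  .#...|#  b8=1 t=0,i=3
  ..###|#  b7=1 t=2,i=1
  ..##.|#  b6=1 t=0,i=6
  ..#.#|.  b5=0 t=1,i=12
  ..#..|#  b4=1 t=4,i=4
  ...##|#  b3=1 t=0,i=5
  ...#.|.  b2=0 t=1,i=11
  ....#|.  b1=0 t=5,i=12
  .....|#  b0=1 t=5,i=11
  bits 10000101111000100100100111011001 = 2246199769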